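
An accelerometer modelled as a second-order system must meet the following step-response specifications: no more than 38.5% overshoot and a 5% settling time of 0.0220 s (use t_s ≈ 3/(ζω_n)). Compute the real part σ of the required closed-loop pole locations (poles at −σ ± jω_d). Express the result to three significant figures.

The settling-time spec alone fixes σ = ζω_n = 3/t_s = 3/0.0220 = 136.
(Overshoot then fixes ζ = 0.291 and hence ω_d = σ·√(1−ζ²)/ζ = 449 rad/s.)

σ ≈ 136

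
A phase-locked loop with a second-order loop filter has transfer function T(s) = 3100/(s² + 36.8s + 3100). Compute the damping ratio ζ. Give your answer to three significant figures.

Comparing the denominator to s² + 2ζω_n s + ω_n²: ω_n = √3100 = 55.7 rad/s, and 2ζω_n = 36.8 so ζ = 36.8/(2·55.7) = 0.330.

ζ ≈ 0.330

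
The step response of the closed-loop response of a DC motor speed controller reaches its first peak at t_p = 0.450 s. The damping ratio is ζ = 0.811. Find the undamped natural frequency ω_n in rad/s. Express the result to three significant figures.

Peak time t_p = π/ω_d, so ω_d = π/t_p = π/0.450 = 6.98 rad/s.
ω_n = ω_d/√(1−ζ²) = 6.98/√0.342 = 11.9 rad/s.

ω_n ≈ 11.9 rad/s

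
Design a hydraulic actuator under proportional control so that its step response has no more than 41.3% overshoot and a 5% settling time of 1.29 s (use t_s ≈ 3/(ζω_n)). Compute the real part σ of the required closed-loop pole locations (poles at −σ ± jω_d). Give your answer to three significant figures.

σ ≈ 2.33

The settling-time spec alone fixes σ = ζω_n = 3/t_s = 3/1.29 = 2.33.
(Overshoot then fixes ζ = 0.271 and hence ω_d = σ·√(1−ζ²)/ζ = 8.26 rad/s.)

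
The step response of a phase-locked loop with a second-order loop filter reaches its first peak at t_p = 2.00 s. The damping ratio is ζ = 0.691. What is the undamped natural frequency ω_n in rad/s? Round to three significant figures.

Peak time t_p = π/ω_d, so ω_d = π/t_p = π/2.00 = 1.57 rad/s.
ω_n = ω_d/√(1−ζ²) = 1.57/√0.523 = 2.17 rad/s.

ω_n ≈ 2.17 rad/s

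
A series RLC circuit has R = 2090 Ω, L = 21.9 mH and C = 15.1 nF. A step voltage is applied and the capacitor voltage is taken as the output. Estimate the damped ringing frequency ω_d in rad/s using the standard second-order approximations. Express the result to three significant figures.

ω_d ≈ 27300 rad/s

For a series RLC circuit (capacitor voltage as output), ω_n = 1/√(LC) = 1/√(21.9 mH · 15.1 nF) = 55000 rad/s.
ζ = (R/2)·√(C/L) = (2090/2)·√(15.1 nF/21.9 mH) = 0.868.
ω_d = ω_n√(1−ζ²) = 27300 rad/s.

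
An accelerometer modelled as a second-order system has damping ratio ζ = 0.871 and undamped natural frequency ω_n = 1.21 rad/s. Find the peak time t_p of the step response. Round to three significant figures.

t_p ≈ 5.28 s

The damped frequency is ω_d = ω_n√(1−ζ²) = 1.21·√(1−0.759) = 0.594 rad/s.
Peak time t_p = π/ω_d = π/0.594 = 5.28 s.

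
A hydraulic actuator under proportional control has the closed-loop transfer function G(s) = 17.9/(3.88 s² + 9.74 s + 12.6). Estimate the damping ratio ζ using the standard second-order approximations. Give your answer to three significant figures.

ζ ≈ 0.697

Dividing through by 3.88: denominator becomes s² + 2.510 s + 3.247.
So ω_n = √3.247 = 1.80 rad/s and ζ = 2.510/(2·1.80) = 0.697.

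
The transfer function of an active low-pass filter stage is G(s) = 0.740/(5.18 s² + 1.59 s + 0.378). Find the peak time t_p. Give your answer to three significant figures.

t_p ≈ 14.1 s

Dividing through by 5.18: denominator becomes s² + 0.3069 s + 0.07297.
So ω_n = √0.07297 = 0.270 rad/s and ζ = 0.3069/(2·0.270) = 0.568.
The damped frequency ω_d = ω_n√(1−ζ²) = 0.222 rad/s. t_p = π/ω_d = 14.1 s.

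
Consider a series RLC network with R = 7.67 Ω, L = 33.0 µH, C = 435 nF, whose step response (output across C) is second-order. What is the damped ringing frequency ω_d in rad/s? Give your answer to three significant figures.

ω_d ≈ 237000 rad/s

For a series RLC circuit (capacitor voltage as output), ω_n = 1/√(LC) = 1/√(33.0 µH · 435 nF) = 264000 rad/s.
ζ = (R/2)·√(C/L) = (7.67/2)·√(435 nF/33.0 µH) = 0.440.
ω_d = ω_n√(1−ζ²) = 237000 rad/s.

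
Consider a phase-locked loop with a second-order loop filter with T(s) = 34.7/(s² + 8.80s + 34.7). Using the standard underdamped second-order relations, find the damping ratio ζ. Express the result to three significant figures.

ζ ≈ 0.747

Comparing the denominator to s² + 2ζω_n s + ω_n²: ω_n = √34.7 = 5.89 rad/s, and 2ζω_n = 8.80 so ζ = 8.80/(2·5.89) = 0.747.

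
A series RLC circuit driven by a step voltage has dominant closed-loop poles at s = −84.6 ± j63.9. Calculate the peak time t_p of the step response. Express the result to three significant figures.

t_p ≈ 0.0492 s

t_p = π/ω_d with ω_d = 63.9 (the imaginary part), so t_p = 0.0492 s.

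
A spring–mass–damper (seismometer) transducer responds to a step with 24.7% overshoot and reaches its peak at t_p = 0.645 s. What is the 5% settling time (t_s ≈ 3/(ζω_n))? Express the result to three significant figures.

t_s ≈ 1.38 s

From the overshoot, ζ = −ln(OS)/√(π²+ln²(OS)) = 0.407.
t_p = π/ω_d ⇒ ω_d = 4.87 rad/s; then ω_n = ω_d/√(1−ζ²) = 5.33 rad/s.
t_s ≈ 3/(ζω_n) = 3/(0.407·5.33) = 1.38 s.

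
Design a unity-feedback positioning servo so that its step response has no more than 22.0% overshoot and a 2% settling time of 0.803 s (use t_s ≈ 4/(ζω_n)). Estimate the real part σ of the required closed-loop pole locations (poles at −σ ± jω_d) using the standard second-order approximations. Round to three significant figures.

The settling-time spec alone fixes σ = ζω_n = 4/t_s = 4/0.803 = 4.98.
(Overshoot then fixes ζ = 0.434 and hence ω_d = σ·√(1−ζ²)/ζ = 10.3 rad/s.)

σ ≈ 4.98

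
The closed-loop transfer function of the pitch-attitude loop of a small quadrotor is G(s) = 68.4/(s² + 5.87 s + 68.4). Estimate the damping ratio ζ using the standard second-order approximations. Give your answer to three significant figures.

ζ ≈ 0.355

Comparing the denominator to s² + 2ζω_n s + ω_n²: ω_n = √68.4 = 8.27 rad/s, and 2ζω_n = 5.87 so ζ = 5.87/(2·8.27) = 0.355.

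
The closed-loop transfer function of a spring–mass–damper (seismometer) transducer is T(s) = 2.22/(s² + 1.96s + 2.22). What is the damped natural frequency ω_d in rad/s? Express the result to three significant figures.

ω_n = √2.22 = 1.49 rad/s; ζ = 1.96/(2·1.49) = 0.658.
The damped frequency ω_d = ω_n√(1−ζ²) = 1.12 rad/s.

ω_d ≈ 1.12 rad/s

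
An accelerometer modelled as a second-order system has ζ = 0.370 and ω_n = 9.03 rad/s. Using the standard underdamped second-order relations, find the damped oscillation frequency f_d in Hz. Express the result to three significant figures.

f_d ≈ 1.34 Hz

ω_d = ω_n√(1−ζ²) = 9.03·√0.863 = 8.39 rad/s.
f_d = ω_d/(2π) = 1.34 Hz.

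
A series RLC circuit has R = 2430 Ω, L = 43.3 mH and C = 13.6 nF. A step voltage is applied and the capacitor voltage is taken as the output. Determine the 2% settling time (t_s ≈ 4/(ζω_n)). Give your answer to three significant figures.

For a series RLC circuit (capacitor voltage as output), ω_n = 1/√(LC) = 1/√(43.3 mH · 13.6 nF) = 41200 rad/s.
ζ = (R/2)·√(C/L) = (2430/2)·√(13.6 nF/43.3 mH) = 0.681.
t_s ≈ 4/(ζω_n) = 0.000143 s.

t_s ≈ 0.000143 s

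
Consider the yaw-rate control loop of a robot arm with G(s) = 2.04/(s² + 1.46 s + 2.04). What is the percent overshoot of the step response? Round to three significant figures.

ω_n = √2.04 = 1.43 rad/s; ζ = 1.46/(2·1.43) = 0.511.
%OS = 100 e^{−πζ/√(1−ζ²)} with ζ = 0.511 gives 15.4%.

%OS ≈ 15.4%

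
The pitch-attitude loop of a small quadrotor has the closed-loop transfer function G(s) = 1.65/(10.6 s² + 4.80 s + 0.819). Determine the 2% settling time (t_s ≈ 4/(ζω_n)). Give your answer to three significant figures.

Dividing through by 10.6: denominator becomes s² + 0.4528 s + 0.07726.
So ω_n = √0.07726 = 0.278 rad/s and ζ = 0.4528/(2·0.278) = 0.815.
t_s ≈ 4/(ζω_n) = 17.7 s.

t_s ≈ 17.7 s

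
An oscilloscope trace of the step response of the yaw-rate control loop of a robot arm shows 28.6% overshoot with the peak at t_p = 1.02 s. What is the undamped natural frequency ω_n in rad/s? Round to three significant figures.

The overshoot fixes ζ = −ln(OS)/√(π²+ln²(OS)) = 0.370.
From t_p = π/ω_d, ω_d = π/1.02 = 3.08 rad/s, so ω_n = ω_d/√(1−ζ²) = 3.32 rad/s.

ω_n ≈ 3.32 rad/s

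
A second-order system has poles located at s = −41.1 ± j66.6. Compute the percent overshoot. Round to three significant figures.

With σ = 41.1, ω_d = 66.6: ω_n = √(σ²+ω_d²) = 78.3 rad/s, ζ = σ/ω_n = 0.525.
%OS = 100 e^{−πζ/√(1−ζ²)} with ζ = 0.525 gives 14.4%.

%OS ≈ 14.4%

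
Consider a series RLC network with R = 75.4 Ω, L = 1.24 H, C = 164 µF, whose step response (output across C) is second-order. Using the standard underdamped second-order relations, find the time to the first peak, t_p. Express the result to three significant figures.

t_p ≈ 0.0497 s

For a series RLC circuit (capacitor voltage as output), ω_n = 1/√(LC) = 1/√(1.24 H · 164 µF) = 70.1 rad/s.
ζ = (R/2)·√(C/L) = (75.4/2)·√(164 µF/1.24 H) = 0.434.
ω_d = ω_n√(1−ζ²) = 63.2 rad/s. t_p = π/ω_d = 0.0497 s.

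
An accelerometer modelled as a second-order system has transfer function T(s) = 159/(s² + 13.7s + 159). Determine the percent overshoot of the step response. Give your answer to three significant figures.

%OS ≈ 13.1%

Comparing the denominator to s² + 2ζω_n s + ω_n²: ω_n = √159 = 12.6 rad/s, and 2ζω_n = 13.7 so ζ = 13.7/(2·12.6) = 0.543.
%OS = 100 e^{−πζ/√(1−ζ²)} with ζ = 0.543 gives 13.1%.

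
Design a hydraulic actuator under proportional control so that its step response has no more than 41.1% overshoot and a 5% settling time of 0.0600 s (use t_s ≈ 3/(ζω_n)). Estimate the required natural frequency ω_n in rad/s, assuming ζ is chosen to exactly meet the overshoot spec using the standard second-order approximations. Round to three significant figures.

ω_n ≈ 184 rad/s

Inverting the overshoot relation: ζ = |ln 0.411|/√(π² + ln²0.411) = 0.272.
From t_s ≈ 3/(ζω_n): ω_n = 3/(ζ·t_s) = 3/(0.272·0.0600) = 184 rad/s.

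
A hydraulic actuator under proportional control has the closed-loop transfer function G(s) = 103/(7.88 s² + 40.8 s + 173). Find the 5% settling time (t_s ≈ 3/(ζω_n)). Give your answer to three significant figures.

t_s ≈ 1.16 s

Dividing through by 7.88: denominator becomes s² + 5.178 s + 21.95.
So ω_n = √21.95 = 4.69 rad/s and ζ = 5.178/(2·4.69) = 0.553.
t_s ≈ 3/(ζω_n) = 1.16 s.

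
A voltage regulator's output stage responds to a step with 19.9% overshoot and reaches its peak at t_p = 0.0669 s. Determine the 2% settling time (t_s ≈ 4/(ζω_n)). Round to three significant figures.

t_s ≈ 0.166 s

ζ from %OS: ζ = |ln 0.199|/√(π²+ln²0.199) = 0.457.
From t_p = π/ω_d, ω_d = π/0.0669 = 47.0 rad/s, so ω_n = ω_d/√(1−ζ²) = 52.8 rad/s.
t_s ≈ 4/(ζω_n) = 4/(0.457·52.8) = 0.166 s.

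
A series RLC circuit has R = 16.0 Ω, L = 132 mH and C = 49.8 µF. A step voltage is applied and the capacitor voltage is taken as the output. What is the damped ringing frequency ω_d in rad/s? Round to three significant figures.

ω_d ≈ 385 rad/s

For a series RLC circuit (capacitor voltage as output), ω_n = 1/√(LC) = 1/√(132 mH · 49.8 µF) = 390 rad/s.
ζ = (R/2)·√(C/L) = (16.0/2)·√(49.8 µF/132 mH) = 0.155.
ω_d = 390·√(1 − 0.155²) = 385 rad/s.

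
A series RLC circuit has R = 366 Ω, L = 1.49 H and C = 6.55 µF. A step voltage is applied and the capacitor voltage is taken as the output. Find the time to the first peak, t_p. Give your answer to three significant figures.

t_p ≈ 0.0106 s

For a series RLC circuit (capacitor voltage as output), ω_n = 1/√(LC) = 1/√(1.49 H · 6.55 µF) = 320 rad/s.
ζ = (R/2)·√(C/L) = (366/2)·√(6.55 µF/1.49 H) = 0.384.
ω_d = 320·√(1 − 0.384²) = 296 rad/s. t_p = π/ω_d = 0.0106 s.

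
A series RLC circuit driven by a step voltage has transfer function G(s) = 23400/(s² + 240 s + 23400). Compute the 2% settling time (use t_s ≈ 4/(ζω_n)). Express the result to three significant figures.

t_s ≈ 0.0333 s

Comparing the denominator to s² + 2ζω_n s + ω_n²: ω_n = √23400 = 153 rad/s, and 2ζω_n = 240 so ζ = 240/(2·153) = 0.784.
t_s ≈ 4/(ζω_n) = 4/(0.784·153) = 0.0333 s.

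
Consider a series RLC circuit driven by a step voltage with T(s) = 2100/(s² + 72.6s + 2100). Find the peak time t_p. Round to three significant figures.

Comparing the denominator to s² + 2ζω_n s + ω_n²: ω_n = √2100 = 45.8 rad/s, and 2ζω_n = 72.6 so ζ = 72.6/(2·45.8) = 0.792.
ω_d = ω_n√(1−ζ²) = 28.0 rad/s. Then t_p = π/ω_d = 0.112 s.

t_p ≈ 0.112 s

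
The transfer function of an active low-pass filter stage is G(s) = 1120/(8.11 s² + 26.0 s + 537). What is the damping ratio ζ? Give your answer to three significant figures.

Dividing through by 8.11: denominator becomes s² + 3.206 s + 66.21.
So ω_n = √66.21 = 8.14 rad/s and ζ = 3.206/(2·8.14) = 0.197.

ζ ≈ 0.197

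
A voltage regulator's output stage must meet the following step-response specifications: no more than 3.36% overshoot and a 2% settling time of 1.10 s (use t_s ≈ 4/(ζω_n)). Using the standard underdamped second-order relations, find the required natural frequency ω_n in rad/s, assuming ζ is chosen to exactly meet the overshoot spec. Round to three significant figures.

ω_n ≈ 4.96 rad/s

ζ = −ln(OS)/√(π² + (ln OS)²). With OS = 0.0336, ln OS = −3.393 and ζ = 3.393/4.624 = 0.734.
From t_s ≈ 4/(ζω_n): ω_n = 4/(ζ·t_s) = 4/(0.734·1.10) = 4.96 rad/s.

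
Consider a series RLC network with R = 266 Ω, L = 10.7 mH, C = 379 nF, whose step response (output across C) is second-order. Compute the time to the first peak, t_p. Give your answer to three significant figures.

For a series RLC circuit (capacitor voltage as output), ω_n = 1/√(LC) = 1/√(10.7 mH · 379 nF) = 15700 rad/s.
ζ = (R/2)·√(C/L) = (266/2)·√(379 nF/10.7 mH) = 0.792.
The damped frequency ω_d = ω_n√(1−ζ²) = 9600 rad/s. t_p = π/ω_d = 0.000327 s.

t_p ≈ 0.000327 s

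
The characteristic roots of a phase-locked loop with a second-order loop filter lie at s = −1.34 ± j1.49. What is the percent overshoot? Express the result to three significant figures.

%OS ≈ 5.93%

With σ = 1.34, ω_d = 1.49: ω_n = √(σ²+ω_d²) = 2.00 rad/s, ζ = σ/ω_n = 0.669.
Overshoot: exp(−π·0.669/√(1−0.669²)) = 0.0593, i.e. 5.93%.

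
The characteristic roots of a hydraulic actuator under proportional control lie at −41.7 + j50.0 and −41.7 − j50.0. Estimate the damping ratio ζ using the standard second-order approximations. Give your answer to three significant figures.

|pole| = ω_n = √(41.7² + 50.0²) = 65.1 rad/s; ζ = cos θ = σ/ω_n = 0.640.

ζ ≈ 0.640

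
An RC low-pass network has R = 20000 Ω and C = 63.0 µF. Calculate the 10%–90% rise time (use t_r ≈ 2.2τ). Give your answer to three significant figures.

τ = RC = 20000 × 63.0 µF = 1.26 s.
t_r ≈ 2.2τ = 2.77 s.

t_r ≈ 2.77 s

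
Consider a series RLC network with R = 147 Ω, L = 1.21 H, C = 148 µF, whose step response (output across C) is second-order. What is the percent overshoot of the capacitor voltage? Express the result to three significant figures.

%OS ≈ 1.25%

For a series RLC circuit (capacitor voltage as output), ω_n = 1/√(LC) = 1/√(1.21 H · 148 µF) = 74.7 rad/s.
ζ = (R/2)·√(C/L) = (147/2)·√(148 µF/1.21 H) = 0.813.
%OS = 100 e^{−πζ/√(1−ζ²)} with ζ = 0.813 gives 1.25%.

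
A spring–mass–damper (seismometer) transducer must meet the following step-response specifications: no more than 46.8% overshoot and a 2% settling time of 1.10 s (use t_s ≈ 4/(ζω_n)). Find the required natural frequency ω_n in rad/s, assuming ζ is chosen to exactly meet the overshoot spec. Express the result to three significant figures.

ζ = −ln(OS)/√(π² + (ln OS)²). With OS = 0.468, ln OS = −0.7593 and ζ = 0.7593/3.232 = 0.235.
From t_s ≈ 4/(ζω_n): ω_n = 4/(ζ·t_s) = 4/(0.235·1.10) = 15.5 rad/s.

ω_n ≈ 15.5 rad/s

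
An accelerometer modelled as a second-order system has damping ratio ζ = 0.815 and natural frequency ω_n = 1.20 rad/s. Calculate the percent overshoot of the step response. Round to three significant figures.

For an underdamped second-order system, %OS = 100·exp(−πζ/√(1−ζ²)).
πζ/√(1−ζ²) = π·0.815/√(1−0.664) = 4.419, so %OS = 100·e^(−4.419) = 1.21%.

%OS ≈ 1.21%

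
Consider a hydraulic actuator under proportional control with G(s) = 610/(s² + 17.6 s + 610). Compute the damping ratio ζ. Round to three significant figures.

ζ ≈ 0.356

Comparing the denominator to s² + 2ζω_n s + ω_n²: ω_n = √610 = 24.7 rad/s, and 2ζω_n = 17.6 so ζ = 17.6/(2·24.7) = 0.356.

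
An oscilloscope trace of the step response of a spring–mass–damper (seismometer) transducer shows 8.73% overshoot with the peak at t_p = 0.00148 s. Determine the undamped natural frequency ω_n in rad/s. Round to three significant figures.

ω_n ≈ 2690 rad/s

From the overshoot, ζ = −ln(OS)/√(π²+ln²(OS)) = 0.613.
From t_p = π/ω_d, ω_d = π/0.00148 = 2120 rad/s, so ω_n = ω_d/√(1−ζ²) = 2690 rad/s.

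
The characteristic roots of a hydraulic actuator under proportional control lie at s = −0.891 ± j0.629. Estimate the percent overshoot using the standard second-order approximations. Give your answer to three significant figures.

%OS ≈ 1.17%

The poles are at −σ ± jω_d with σ = 0.891 and ω_d = 0.629, so ω_n = √(σ²+ω_d²) = 1.09 rad/s and ζ = σ/ω_n = 0.817.
Overshoot: exp(−π·0.817/√(1−0.817²)) = 0.0117, i.e. 1.17%.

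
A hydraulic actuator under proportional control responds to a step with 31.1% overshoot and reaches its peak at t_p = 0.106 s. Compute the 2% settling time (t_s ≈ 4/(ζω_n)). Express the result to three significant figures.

t_s ≈ 0.363 s

The overshoot fixes ζ = −ln(OS)/√(π²+ln²(OS)) = 0.348.
From t_p = π/ω_d, ω_d = π/0.106 = 29.6 rad/s, so ω_n = ω_d/√(1−ζ²) = 31.6 rad/s.
t_s ≈ 4/(ζω_n) = 4/(0.348·31.6) = 0.363 s.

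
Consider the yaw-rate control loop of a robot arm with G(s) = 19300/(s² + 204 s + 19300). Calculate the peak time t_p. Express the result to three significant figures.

t_p ≈ 0.0333 s

ω_n = √19300 = 139 rad/s; ζ = 204/(2·139) = 0.734.
The damped frequency ω_d = ω_n√(1−ζ²) = 94.3 rad/s. Then t_p = π/ω_d = 0.0333 s.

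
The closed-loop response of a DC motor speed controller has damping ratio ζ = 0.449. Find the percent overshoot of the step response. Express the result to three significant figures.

For an underdamped second-order system, %OS = 100·exp(−πζ/√(1−ζ²)).
πζ/√(1−ζ²) = π·0.449/√(1−0.202) = 1.579, so %OS = 100·e^(−1.579) = 20.6%.

%OS ≈ 20.6%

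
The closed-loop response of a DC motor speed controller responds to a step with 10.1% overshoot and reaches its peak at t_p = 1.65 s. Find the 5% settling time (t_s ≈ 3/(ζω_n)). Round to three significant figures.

The overshoot fixes ζ = −ln(OS)/√(π²+ln²(OS)) = 0.589.
From t_p = π/ω_d, ω_d = π/1.65 = 1.90 rad/s, so ω_n = ω_d/√(1−ζ²) = 2.36 rad/s.
t_s ≈ 3/(ζω_n) = 3/(0.589·2.36) = 2.16 s.

t_s ≈ 2.16 s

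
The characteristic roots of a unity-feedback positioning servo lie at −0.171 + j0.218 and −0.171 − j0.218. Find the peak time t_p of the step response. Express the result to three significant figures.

t_p = π/ω_d with ω_d = 0.218 (the imaginary part), so t_p = 14.4 s.

t_p ≈ 14.4 s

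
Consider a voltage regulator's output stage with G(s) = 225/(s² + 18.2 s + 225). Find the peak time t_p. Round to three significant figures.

t_p ≈ 0.263 s

Comparing the denominator to s² + 2ζω_n s + ω_n²: ω_n = √225 = 15.0 rad/s, and 2ζω_n = 18.2 so ζ = 18.2/(2·15.0) = 0.607.
The damped frequency ω_d = ω_n√(1−ζ²) = 11.9 rad/s. Then t_p = π/ω_d = 0.263 s.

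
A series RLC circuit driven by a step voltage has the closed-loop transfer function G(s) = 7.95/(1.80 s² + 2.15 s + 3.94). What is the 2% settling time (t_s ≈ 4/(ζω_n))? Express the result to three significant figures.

Dividing through by 1.80: denominator becomes s² + 1.194 s + 2.189.
So ω_n = √2.189 = 1.48 rad/s and ζ = 1.194/(2·1.48) = 0.404.
t_s ≈ 4/(ζω_n) = 6.70 s.

t_s ≈ 6.70 s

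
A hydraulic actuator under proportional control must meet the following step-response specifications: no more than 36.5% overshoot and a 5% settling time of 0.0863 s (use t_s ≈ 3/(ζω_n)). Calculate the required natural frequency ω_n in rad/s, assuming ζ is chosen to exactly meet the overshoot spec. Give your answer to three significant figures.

ω_n ≈ 114 rad/s

Inverting the overshoot relation: ζ = |ln 0.365|/√(π² + ln²0.365) = 0.305.
Then ω_n = 3/(ζ t_s) = 3/(0.305 × 0.0863) = 114 rad/s.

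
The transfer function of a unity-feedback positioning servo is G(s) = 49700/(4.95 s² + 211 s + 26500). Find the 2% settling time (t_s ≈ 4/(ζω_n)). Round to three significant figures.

t_s ≈ 0.188 s

Dividing through by 4.95: denominator becomes s² + 42.63 s + 5354.
So ω_n = √5354 = 73.2 rad/s and ζ = 42.63/(2·73.2) = 0.291.
t_s ≈ 4/(ζω_n) = 0.188 s.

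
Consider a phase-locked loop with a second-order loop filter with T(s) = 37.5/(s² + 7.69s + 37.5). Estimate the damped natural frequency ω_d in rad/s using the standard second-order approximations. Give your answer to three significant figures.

ω_d ≈ 4.77 rad/s

Comparing the denominator to s² + 2ζω_n s + ω_n²: ω_n = √37.5 = 6.12 rad/s, and 2ζω_n = 7.69 so ζ = 7.69/(2·6.12) = 0.628.
ω_d = 6.12·√(1 − 0.628²) = 4.77 rad/s.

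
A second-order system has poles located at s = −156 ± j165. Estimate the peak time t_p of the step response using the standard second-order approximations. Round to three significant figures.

t_p = π/ω_d with ω_d = 165 (the imaginary part), so t_p = 0.0190 s.

t_p ≈ 0.0190 s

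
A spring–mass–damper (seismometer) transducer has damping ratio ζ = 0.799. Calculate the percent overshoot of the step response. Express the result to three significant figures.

%OS ≈ 1.54%

For an underdamped second-order system, %OS = 100·exp(−πζ/√(1−ζ²)).
πζ/√(1−ζ²) = π·0.799/√(1−0.638) = 4.174, so %OS = 100·e^(−4.174) = 1.54%.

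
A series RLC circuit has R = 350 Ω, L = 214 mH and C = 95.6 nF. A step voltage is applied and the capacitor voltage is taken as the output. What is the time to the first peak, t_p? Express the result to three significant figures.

For a series RLC circuit (capacitor voltage as output), ω_n = 1/√(LC) = 1/√(214 mH · 95.6 nF) = 6990 rad/s.
ζ = (R/2)·√(C/L) = (350/2)·√(95.6 nF/214 mH) = 0.117.
ω_d = 6990·√(1 − 0.117²) = 6940 rad/s. t_p = π/ω_d = 0.000452 s.

t_p ≈ 0.000452 s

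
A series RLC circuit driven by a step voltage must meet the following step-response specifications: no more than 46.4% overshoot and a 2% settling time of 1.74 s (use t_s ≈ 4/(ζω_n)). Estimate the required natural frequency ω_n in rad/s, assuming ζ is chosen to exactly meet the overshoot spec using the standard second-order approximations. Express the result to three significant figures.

ω_n ≈ 9.68 rad/s

Inverting the overshoot relation: ζ = |ln 0.464|/√(π² + ln²0.464) = 0.237.
Then ω_n = 4/(ζ t_s) = 4/(0.237 × 1.74) = 9.68 rad/s.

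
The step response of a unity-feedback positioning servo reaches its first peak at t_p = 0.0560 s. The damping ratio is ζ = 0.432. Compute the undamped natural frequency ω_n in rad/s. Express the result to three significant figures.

ω_n ≈ 62.2 rad/s

Peak time t_p = π/ω_d, so ω_d = π/t_p = π/0.0560 = 56.1 rad/s.
ω_n = ω_d/√(1−ζ²) = 56.1/√0.813 = 62.2 rad/s.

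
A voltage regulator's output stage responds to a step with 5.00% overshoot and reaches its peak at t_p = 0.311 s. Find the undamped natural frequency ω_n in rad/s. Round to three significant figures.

The overshoot fixes ζ = −ln(OS)/√(π²+ln²(OS)) = 0.690.
t_p = π/ω_d ⇒ ω_d = 10.1 rad/s; then ω_n = ω_d/√(1−ζ²) = 14.0 rad/s.

ω_n ≈ 14.0 rad/s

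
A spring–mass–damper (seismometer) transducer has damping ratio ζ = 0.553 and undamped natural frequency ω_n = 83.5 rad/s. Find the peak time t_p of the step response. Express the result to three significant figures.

t_p ≈ 0.0452 s

The damped frequency is ω_d = ω_n√(1−ζ²) = 83.5·√(1−0.306) = 69.6 rad/s.
Peak time t_p = π/ω_d = π/69.6 = 0.0452 s.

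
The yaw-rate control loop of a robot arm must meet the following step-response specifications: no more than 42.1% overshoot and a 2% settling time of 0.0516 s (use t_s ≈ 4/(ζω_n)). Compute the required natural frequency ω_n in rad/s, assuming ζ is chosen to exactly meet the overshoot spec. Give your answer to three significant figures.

Inverting the overshoot relation: ζ = |ln 0.421|/√(π² + ln²0.421) = 0.265.
From t_s ≈ 4/(ζω_n): ω_n = 4/(ζ·t_s) = 4/(0.265·0.0516) = 292 rad/s.

ω_n ≈ 292 rad/s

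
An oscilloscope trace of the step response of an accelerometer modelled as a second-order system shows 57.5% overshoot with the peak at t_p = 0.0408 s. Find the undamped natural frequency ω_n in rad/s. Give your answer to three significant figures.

ω_n ≈ 78.2 rad/s

The overshoot fixes ζ = −ln(OS)/√(π²+ln²(OS)) = 0.173.
From t_p = π/ω_d, ω_d = π/0.0408 = 77.0 rad/s, so ω_n = ω_d/√(1−ζ²) = 78.2 rad/s.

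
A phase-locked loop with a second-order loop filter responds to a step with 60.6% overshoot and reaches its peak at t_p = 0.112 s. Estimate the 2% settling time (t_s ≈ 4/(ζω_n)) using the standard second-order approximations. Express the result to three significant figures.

t_s ≈ 0.894 s

The overshoot fixes ζ = −ln(OS)/√(π²+ln²(OS)) = 0.157.
t_p = π/ω_d ⇒ ω_d = 28.0 rad/s; then ω_n = ω_d/√(1−ζ²) = 28.4 rad/s.
t_s ≈ 4/(ζω_n) = 4/(0.157·28.4) = 0.894 s.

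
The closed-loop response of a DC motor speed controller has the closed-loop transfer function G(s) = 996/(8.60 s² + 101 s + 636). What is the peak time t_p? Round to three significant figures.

t_p ≈ 0.500 s

Dividing through by 8.60: denominator becomes s² + 11.74 s + 73.95.
So ω_n = √73.95 = 8.60 rad/s and ζ = 11.74/(2·8.60) = 0.683.
ω_d = 8.60·√(1 − 0.683²) = 6.28 rad/s. t_p = π/ω_d = 0.500 s.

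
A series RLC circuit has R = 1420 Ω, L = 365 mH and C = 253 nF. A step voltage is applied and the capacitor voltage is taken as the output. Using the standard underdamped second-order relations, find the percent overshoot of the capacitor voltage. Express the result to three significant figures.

For a series RLC circuit (capacitor voltage as output), ω_n = 1/√(LC) = 1/√(365 mH · 253 nF) = 3290 rad/s.
ζ = (R/2)·√(C/L) = (1420/2)·√(253 nF/365 mH) = 0.591.
%OS = 100·exp(−πζ/√(1−ζ²)) = 10.0%.

%OS ≈ 10.0%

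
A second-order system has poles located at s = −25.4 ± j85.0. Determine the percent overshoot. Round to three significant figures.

%OS ≈ 39.1%

The poles are at −σ ± jω_d with σ = 25.4 and ω_d = 85.0, so ω_n = √(σ²+ω_d²) = 88.7 rad/s and ζ = σ/ω_n = 0.286.
%OS = 100·exp(−πζ/√(1−ζ²)) = 39.1%.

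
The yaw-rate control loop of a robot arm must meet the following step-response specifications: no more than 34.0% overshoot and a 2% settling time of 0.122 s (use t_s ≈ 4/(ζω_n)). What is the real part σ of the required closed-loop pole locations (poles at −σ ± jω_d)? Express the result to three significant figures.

The settling-time spec alone fixes σ = ζω_n = 4/t_s = 4/0.122 = 32.8.
(Overshoot then fixes ζ = 0.325 and hence ω_d = σ·√(1−ζ²)/ζ = 95.5 rad/s.)

σ ≈ 32.8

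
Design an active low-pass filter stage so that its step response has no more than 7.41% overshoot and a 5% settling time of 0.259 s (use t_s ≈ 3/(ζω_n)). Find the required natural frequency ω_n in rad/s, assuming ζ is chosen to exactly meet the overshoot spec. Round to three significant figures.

ω_n ≈ 18.2 rad/s

ζ = −ln(OS)/√(π² + (ln OS)²). With OS = 0.0741, ln OS = −2.602 and ζ = 2.602/4.079 = 0.638.
From t_s ≈ 3/(ζω_n): ω_n = 3/(ζ·t_s) = 3/(0.638·0.259) = 18.2 rad/s.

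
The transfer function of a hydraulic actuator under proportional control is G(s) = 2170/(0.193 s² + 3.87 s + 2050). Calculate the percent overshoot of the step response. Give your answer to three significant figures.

%OS ≈ 73.6%

Dividing through by 0.193: denominator becomes s² + 20.05 s + 10620.
So ω_n = √10620 = 103 rad/s and ζ = 20.05/(2·103) = 0.0973.
Overshoot: exp(−π·0.0973/√(1−0.0973²)) = 0.736, i.e. 73.6%.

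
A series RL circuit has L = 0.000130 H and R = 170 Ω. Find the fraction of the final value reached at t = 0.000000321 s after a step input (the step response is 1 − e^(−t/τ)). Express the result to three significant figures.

τ = L/R = 0.000130/170 = 0.000000765 s.
y(t)/y_∞ = 1 − e^(−t/τ) = 1 − e^(−0.000000321/0.000000765) = 1 − e^(−0.420) = 0.343.

y/y_∞ ≈ 0.343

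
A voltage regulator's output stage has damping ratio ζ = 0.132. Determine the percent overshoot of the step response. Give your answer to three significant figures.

%OS ≈ 65.8%

For an underdamped second-order system, %OS = 100·exp(−πζ/√(1−ζ²)).
πζ/√(1−ζ²) = π·0.132/√(1−0.0174) = 0.4184, so %OS = 100·e^(−0.4184) = 65.8%.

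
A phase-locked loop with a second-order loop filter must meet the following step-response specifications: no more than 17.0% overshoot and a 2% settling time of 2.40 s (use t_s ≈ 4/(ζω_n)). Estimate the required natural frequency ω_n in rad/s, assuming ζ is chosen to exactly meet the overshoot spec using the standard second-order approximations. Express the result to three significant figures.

ω_n ≈ 3.39 rad/s

ζ = −ln(OS)/√(π² + (ln OS)²). With OS = 0.170, ln OS = −1.772 and ζ = 1.772/3.607 = 0.491.
From t_s ≈ 4/(ζω_n): ω_n = 4/(ζ·t_s) = 4/(0.491·2.40) = 3.39 rad/s.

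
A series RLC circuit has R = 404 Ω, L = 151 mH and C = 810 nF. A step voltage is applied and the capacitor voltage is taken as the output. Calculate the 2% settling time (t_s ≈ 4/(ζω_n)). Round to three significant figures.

t_s ≈ 0.00299 s

For a series RLC circuit (capacitor voltage as output), ω_n = 1/√(LC) = 1/√(151 mH · 810 nF) = 2860 rad/s.
ζ = (R/2)·√(C/L) = (404/2)·√(810 nF/151 mH) = 0.468.
t_s ≈ 4/(ζω_n) = 0.00299 s.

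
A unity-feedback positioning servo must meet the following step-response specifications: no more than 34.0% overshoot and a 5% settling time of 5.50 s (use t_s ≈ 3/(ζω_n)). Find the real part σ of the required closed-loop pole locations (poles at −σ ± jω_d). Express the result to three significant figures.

σ ≈ 0.545

The settling-time spec alone fixes σ = ζω_n = 3/t_s = 3/5.50 = 0.545.
(Overshoot then fixes ζ = 0.325 and hence ω_d = σ·√(1−ζ²)/ζ = 1.59 rad/s.)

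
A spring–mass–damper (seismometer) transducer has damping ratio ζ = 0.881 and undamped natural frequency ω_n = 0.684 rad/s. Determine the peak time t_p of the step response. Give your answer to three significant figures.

t_p ≈ 9.71 s

The damped frequency is ω_d = ω_n√(1−ζ²) = 0.684·√(1−0.776) = 0.324 rad/s.
Peak time t_p = π/ω_d = π/0.324 = 9.71 s.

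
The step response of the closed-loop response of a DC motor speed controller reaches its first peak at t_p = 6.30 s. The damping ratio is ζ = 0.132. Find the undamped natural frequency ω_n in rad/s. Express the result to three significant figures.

ω_n ≈ 0.503 rad/s

Peak time t_p = π/ω_d, so ω_d = π/t_p = π/6.30 = 0.499 rad/s.
ω_n = ω_d/√(1−ζ²) = 0.499/√0.983 = 0.503 rad/s.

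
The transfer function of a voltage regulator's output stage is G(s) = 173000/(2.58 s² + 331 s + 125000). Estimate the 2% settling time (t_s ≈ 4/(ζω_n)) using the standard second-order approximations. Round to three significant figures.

Dividing through by 2.58: denominator becomes s² + 128.3 s + 48450.
So ω_n = √48450 = 220 rad/s and ζ = 128.3/(2·220) = 0.291.
t_s ≈ 4/(ζω_n) = 0.0624 s.

t_s ≈ 0.0624 s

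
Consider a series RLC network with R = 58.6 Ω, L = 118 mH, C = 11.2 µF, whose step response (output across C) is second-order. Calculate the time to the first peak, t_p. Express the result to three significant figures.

For a series RLC circuit (capacitor voltage as output), ω_n = 1/√(LC) = 1/√(118 mH · 11.2 µF) = 870 rad/s.
ζ = (R/2)·√(C/L) = (58.6/2)·√(11.2 µF/118 mH) = 0.285.
ω_d = ω_n√(1−ζ²) = 834 rad/s. t_p = π/ω_d = 0.00377 s.

t_p ≈ 0.00377 s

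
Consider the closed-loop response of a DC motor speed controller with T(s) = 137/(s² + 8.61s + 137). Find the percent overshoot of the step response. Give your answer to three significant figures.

%OS ≈ 28.9%

Comparing the denominator to s² + 2ζω_n s + ω_n²: ω_n = √137 = 11.7 rad/s, and 2ζω_n = 8.61 so ζ = 8.61/(2·11.7) = 0.368.
Overshoot: exp(−π·0.368/√(1−0.368²)) = 0.289, i.e. 28.9%.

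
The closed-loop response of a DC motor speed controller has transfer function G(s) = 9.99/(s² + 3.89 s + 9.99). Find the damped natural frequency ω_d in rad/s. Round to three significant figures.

ω_d ≈ 2.49 rad/s

ω_n = √9.99 = 3.16 rad/s; ζ = 3.89/(2·3.16) = 0.615.
ω_d = 3.16·√(1 − 0.615²) = 2.49 rad/s.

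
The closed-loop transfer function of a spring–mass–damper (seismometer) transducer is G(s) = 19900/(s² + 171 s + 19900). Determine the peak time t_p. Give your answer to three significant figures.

t_p ≈ 0.0280 s

Comparing the denominator to s² + 2ζω_n s + ω_n²: ω_n = √19900 = 141 rad/s, and 2ζω_n = 171 so ζ = 171/(2·141) = 0.606.
The damped frequency ω_d = ω_n√(1−ζ²) = 112 rad/s. Then t_p = π/ω_d = 0.0280 s.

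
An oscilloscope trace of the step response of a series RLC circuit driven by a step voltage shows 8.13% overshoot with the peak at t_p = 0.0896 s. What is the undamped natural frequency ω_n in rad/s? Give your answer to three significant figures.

ω_n ≈ 44.9 rad/s

From the overshoot, ζ = −ln(OS)/√(π²+ln²(OS)) = 0.624.
From t_p = π/ω_d, ω_d = π/0.0896 = 35.1 rad/s, so ω_n = ω_d/√(1−ζ²) = 44.9 rad/s.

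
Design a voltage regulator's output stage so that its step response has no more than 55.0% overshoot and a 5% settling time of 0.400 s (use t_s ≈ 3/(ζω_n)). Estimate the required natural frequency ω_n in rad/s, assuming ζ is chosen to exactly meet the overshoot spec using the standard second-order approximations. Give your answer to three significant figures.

ω_n ≈ 40.1 rad/s

ζ = −ln(OS)/√(π² + (ln OS)²). With OS = 0.550, ln OS = −0.5978 and ζ = 0.5978/3.198 = 0.187.
Then ω_n = 3/(ζ t_s) = 3/(0.187 × 0.400) = 40.1 rad/s.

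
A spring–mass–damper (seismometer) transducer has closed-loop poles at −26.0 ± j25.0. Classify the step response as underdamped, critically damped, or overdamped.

Since the poles form a complex-conjugate pair with nonzero imaginary part, the response is underdamped.

underdamped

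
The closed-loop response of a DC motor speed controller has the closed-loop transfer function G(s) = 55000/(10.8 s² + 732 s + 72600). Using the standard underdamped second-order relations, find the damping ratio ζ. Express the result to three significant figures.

ζ ≈ 0.413

Dividing through by 10.8: denominator becomes s² + 67.78 s + 6722.
So ω_n = √6722 = 82.0 rad/s and ζ = 67.78/(2·82.0) = 0.413.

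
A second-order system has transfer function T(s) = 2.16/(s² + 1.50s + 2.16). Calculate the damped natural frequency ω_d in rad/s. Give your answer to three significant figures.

ω_n = √2.16 = 1.47 rad/s; ζ = 1.50/(2·1.47) = 0.510.
The damped frequency ω_d = ω_n√(1−ζ²) = 1.26 rad/s.

ω_d ≈ 1.26 rad/s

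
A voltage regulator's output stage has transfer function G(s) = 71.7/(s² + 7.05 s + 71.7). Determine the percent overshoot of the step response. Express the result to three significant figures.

%OS ≈ 23.7%

ω_n = √71.7 = 8.47 rad/s; ζ = 7.05/(2·8.47) = 0.416.
%OS = 100·exp(−πζ/√(1−ζ²)) = 23.7%.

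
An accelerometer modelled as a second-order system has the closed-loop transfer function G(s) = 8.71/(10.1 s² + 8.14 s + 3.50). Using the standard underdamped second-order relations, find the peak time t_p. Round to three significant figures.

t_p ≈ 7.32 s

Dividing through by 10.1: denominator becomes s² + 0.8059 s + 0.3465.
So ω_n = √0.3465 = 0.589 rad/s and ζ = 0.8059/(2·0.589) = 0.685.
ω_d = ω_n√(1−ζ²) = 0.429 rad/s. t_p = π/ω_d = 7.32 s.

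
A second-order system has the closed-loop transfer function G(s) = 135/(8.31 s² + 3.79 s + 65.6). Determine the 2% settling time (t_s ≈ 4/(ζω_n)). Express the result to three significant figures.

t_s ≈ 17.5 s

Dividing through by 8.31: denominator becomes s² + 0.4561 s + 7.894.
So ω_n = √7.894 = 2.81 rad/s and ζ = 0.4561/(2·2.81) = 0.0812.
t_s ≈ 4/(ζω_n) = 17.5 s.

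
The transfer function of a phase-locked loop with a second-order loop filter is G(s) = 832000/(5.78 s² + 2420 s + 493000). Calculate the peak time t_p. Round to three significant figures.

t_p ≈ 0.0154 s

Dividing through by 5.78: denominator becomes s² + 418.7 s + 85290.
So ω_n = √85290 = 292 rad/s and ζ = 418.7/(2·292) = 0.717.
ω_d = 292·√(1 − 0.717²) = 204 rad/s. t_p = π/ω_d = 0.0154 s.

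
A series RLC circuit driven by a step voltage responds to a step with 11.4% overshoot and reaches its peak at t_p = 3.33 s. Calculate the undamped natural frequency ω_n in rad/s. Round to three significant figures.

The overshoot fixes ζ = −ln(OS)/√(π²+ln²(OS)) = 0.569.
t_p = π/ω_d ⇒ ω_d = 0.943 rad/s; then ω_n = ω_d/√(1−ζ²) = 1.15 rad/s.

ω_n ≈ 1.15 rad/s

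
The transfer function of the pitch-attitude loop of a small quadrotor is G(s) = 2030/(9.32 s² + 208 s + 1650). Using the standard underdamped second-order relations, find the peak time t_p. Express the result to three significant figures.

t_p ≈ 0.433 s

Dividing through by 9.32: denominator becomes s² + 22.32 s + 177.0.
So ω_n = √177.0 = 13.3 rad/s and ζ = 22.32/(2·13.3) = 0.839.
The damped frequency ω_d = ω_n√(1−ζ²) = 7.25 rad/s. t_p = π/ω_d = 0.433 s.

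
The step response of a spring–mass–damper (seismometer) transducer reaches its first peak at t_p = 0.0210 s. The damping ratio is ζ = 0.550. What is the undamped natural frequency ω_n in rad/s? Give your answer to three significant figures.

Peak time t_p = π/ω_d, so ω_d = π/t_p = π/0.0210 = 150 rad/s.
ω_n = ω_d/√(1−ζ²) = 150/√0.698 = 179 rad/s.

ω_n ≈ 179 rad/s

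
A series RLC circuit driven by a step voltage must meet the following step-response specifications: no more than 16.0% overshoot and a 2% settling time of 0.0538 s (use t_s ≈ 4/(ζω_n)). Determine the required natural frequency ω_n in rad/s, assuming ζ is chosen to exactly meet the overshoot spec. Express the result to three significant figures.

ω_n ≈ 148 rad/s

ζ = −ln(OS)/√(π² + (ln OS)²). With OS = 0.160, ln OS = −1.833 and ζ = 1.833/3.637 = 0.504.
Then ω_n = 4/(ζ t_s) = 4/(0.504 × 0.0538) = 148 rad/s.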